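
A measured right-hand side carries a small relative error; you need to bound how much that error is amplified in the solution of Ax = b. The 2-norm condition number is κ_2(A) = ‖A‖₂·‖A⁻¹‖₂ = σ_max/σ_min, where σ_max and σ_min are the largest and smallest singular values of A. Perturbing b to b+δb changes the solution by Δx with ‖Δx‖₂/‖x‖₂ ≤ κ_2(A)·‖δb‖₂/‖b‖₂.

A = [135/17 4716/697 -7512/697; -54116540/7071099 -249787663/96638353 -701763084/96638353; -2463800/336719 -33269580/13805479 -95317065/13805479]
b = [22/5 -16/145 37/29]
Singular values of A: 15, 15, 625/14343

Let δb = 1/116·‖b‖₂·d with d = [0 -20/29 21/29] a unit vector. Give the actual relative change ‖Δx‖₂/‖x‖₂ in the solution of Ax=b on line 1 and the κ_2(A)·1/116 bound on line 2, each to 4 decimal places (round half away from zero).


largest singular value 15, smallest 625/14343
κ = σ_max/σ_min = 15/(625/14343) = 344.2320
worst-case relative error ≤ 344.2320 × 1/116 = 2.9675
solve Ax = b  →  x = [-10.6818 19.8748 4.1985]
‖b‖ = 4.5826, ‖x‖ = 22.9507
re-solving with b+δb shifts x by Δx of norm 0.9066
realised ‖Δx‖/‖x‖ = 0.0395
so the bound overstates the realised error by a factor of ≈ 75.1239 (computed from the unrounded values)

0.0395
2.9675


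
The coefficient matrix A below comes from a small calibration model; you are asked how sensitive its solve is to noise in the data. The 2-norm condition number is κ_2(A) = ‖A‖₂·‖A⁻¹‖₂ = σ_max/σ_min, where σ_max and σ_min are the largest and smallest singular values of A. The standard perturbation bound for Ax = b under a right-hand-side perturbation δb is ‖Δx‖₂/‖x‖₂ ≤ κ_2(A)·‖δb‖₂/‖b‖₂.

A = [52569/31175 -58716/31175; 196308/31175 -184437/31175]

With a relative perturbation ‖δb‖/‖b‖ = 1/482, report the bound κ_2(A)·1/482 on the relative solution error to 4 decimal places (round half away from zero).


AᵀA = [66080529/1555009 -62868960/1555009; -62868960/1555009 59943321/1555009]; tr = 149850/1849, det = 6561/1849
char-poly roots: 81 and 81/1849
κ_2(A) = √(λ_max/λ_min) = √(81 / (81/1849)) = 43.0000
worst-case relative error ≤ 43.0000 × 1/482 = 0.0892

0.0892


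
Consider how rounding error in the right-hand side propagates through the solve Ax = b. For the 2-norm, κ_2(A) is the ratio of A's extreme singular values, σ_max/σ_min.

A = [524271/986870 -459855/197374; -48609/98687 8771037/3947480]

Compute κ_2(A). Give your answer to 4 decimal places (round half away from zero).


M = AᵀA = [607780701/1158040900 -1080295623/463216360; -1080295623/463216360 192054385809/18528654400]. tr(M)=4801401/440896, det(M)=1185921/1102240000
eigenvalues of AᵀA: λ = (tr ± √(tr²−4·det))/2 = 1089/100, 1089/11022400
so κ_2 = √((1089/100) / (1089/11022400)) = 332.0000

332.0000


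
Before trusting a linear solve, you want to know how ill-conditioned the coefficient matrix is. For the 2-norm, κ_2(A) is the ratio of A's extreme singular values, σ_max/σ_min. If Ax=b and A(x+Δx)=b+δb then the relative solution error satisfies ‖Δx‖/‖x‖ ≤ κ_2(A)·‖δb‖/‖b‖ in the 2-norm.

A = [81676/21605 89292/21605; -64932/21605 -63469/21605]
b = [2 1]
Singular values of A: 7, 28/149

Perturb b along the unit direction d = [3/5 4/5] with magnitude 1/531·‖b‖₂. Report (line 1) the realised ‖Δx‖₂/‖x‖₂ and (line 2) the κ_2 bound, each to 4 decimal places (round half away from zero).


from the listed singular values, σ₁ = 7, σ_n = 28/149
κ_2(A) = 7 / (28/149) = 37.2500
perturbation bound = 37.2500·1/531 = 0.0702
solve Ax = b  →  x = [-7.6084 7.4433]
2-norm of b is 2.2361; of x, 10.6438
Δx = A⁻¹·δb where δb = 1/531·2.2361·d; ‖Δx‖ = 0.0224
relative error = 0.0021
tightness: 0.0021 against a bound of 0.0702 (unrounded ratio ≈ 0.0300)

0.0021
0.0702


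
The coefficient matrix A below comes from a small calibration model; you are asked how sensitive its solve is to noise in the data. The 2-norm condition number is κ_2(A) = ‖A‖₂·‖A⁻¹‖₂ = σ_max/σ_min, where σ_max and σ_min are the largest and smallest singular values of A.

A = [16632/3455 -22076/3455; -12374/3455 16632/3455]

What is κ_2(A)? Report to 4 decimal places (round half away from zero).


345.5000

M = AᵀA = [17189572/477481 -22918896/477481; -22918896/477481 30558928/477481]. tr(M)=47748500/477481, det(M)=40000/477481
λ_max, λ_min = (47748500/477481 ± √2279842855290000/227988105361)/2 = 100, 400/477481
κ_2(A) = √(λ_max/λ_min) = √(100 / (400/477481)) = 345.5000


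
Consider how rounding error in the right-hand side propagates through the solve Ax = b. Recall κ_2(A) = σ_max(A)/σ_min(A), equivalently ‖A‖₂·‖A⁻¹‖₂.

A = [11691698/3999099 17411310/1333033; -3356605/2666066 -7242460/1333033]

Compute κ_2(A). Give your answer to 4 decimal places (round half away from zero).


375.1500

form AᵀA = [3835410548089/378527640516 473437661690/10514656681; 473437661690/10514656681 2104183093300/10514656681] with trace 47344438969/225180036 and determinant 17682025/56295009
char-poly roots: 841/4 and 84100/56295009
κ = σ_max/σ_min = (29/2)/(290/7503) = 375.1500


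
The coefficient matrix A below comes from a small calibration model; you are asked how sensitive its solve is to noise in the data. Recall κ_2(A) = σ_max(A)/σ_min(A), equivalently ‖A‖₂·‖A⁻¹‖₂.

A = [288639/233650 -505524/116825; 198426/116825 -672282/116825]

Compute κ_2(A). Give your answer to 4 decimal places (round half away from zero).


M = AᵀA = [9632159289/2183692900 -8254207962/545923225; -8254207962/545923225 28300704084/545923225]. tr(M)=4913399025/87347716, det(M)=1265625/21836929
solving λ² − 4913399025/87347716·λ + 1265625/21836929 = 0 gives λ = 225/4, 22500/21836929
σ_max=√(225/4)=(15/2), σ_min=√(22500/21836929)=(150/4673) → κ = 233.6500

233.6500


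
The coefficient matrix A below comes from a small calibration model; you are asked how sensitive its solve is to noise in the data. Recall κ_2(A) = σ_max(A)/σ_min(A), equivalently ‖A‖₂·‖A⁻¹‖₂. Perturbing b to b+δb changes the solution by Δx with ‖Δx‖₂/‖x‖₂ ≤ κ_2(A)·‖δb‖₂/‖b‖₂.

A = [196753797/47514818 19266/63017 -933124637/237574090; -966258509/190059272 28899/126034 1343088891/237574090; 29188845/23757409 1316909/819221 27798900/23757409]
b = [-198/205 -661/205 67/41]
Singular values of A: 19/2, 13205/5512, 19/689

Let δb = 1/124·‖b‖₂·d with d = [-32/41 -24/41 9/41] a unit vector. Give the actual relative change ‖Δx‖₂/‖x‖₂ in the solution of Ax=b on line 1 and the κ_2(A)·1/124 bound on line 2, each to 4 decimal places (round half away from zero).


0.0101
2.7782

from the listed singular values, σ₁ = 19/2, σ_n = 19/689
κ_2(A) = (19/2) / (19/689) = 344.5000
bound on ‖Δx‖/‖x‖: κ·ε = 344.5000·1/124 = 2.7782
solve Ax = b  →  x = [54.6941 -78.4907 51.7989]
‖b‖ = 3.7417, ‖x‖ = 108.7905
re-solving with b+δb shifts x by Δx of norm 1.0942
relative error = 0.0101
tightness: 0.0101 against a bound of 2.7782 (unrounded ratio ≈ 0.0036)


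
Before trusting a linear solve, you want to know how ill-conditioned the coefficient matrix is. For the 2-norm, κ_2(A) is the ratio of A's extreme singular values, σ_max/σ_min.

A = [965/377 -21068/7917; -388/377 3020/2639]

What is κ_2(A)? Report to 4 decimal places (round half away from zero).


form AᵀA = [6401/841 -141100/17661; -141100/17661 3112096/370881] with trace 7057/441 and determinant 16/441
λ_max, λ_min = (7057/441 ± √49773025/194481)/2 = 16, 1/441
so κ_2 = √(16 / (1/441)) = 84.0000

84.0000


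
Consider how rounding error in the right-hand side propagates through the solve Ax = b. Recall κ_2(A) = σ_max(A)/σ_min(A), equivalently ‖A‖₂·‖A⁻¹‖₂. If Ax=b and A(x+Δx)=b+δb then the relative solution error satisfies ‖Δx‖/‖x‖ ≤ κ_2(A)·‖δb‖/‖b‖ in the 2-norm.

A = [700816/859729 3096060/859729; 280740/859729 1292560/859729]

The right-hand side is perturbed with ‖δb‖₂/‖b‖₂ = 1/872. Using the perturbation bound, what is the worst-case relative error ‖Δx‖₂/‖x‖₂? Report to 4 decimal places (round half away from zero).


0.3700

M = AᵀA = [3372532624/4373573689 14986045440/4373573689; 14986045440/4373573689 66605318800/4373573689]. tr(M)=41628704/2601769, det(M)=6400/2601769
λ_max, λ_min = (41628704/2601769 ± √1732882391433216/6769201929361)/2 = 16, 400/2601769
so κ_2 = √(16 / (400/2601769)) = 322.6000
worst-case relative error ≤ 322.6000 × 1/872 = 0.3700


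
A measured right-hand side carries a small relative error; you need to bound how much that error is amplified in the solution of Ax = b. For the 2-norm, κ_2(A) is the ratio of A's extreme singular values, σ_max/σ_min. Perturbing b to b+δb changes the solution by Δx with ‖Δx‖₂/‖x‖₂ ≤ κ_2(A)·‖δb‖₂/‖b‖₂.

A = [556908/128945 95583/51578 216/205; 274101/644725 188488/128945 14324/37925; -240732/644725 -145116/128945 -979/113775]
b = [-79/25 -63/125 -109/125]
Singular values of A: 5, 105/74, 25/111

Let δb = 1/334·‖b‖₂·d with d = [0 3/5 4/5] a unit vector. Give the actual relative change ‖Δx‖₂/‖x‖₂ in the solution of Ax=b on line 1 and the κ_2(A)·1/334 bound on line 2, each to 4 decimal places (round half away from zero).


σ_max = 5, σ_min = 25/111
condition number: 5 ÷ (25/111) = 22.2000
κ_2(A)·‖δb‖/‖b‖ = 0.0665
solve Ax = b  →  x = [0.0118 0.8050 -4.4634]
‖b‖₂ = 3.3166 and ‖x‖₂ = 4.5354
with δb = [0.0000 0.0060 0.0079], A·Δx = δb → ‖Δx‖ = 0.0441
realised ‖Δx‖/‖x‖ = 0.0097
tightness: 0.0097 against a bound of 0.0665 (unrounded ratio ≈ 0.1463)

0.0097
0.0665


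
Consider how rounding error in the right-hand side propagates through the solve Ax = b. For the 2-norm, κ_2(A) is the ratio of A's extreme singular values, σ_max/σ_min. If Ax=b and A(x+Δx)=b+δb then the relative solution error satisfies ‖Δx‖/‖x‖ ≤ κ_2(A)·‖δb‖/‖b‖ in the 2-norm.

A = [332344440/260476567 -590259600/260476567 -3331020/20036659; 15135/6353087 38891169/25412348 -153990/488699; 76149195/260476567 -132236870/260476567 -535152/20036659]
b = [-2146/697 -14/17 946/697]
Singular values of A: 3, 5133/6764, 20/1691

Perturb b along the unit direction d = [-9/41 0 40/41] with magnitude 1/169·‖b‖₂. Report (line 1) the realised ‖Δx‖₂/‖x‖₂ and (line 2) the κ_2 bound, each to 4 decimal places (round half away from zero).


σ_max = 3, σ_min = 20/1691
κ_2(A) = 3 / (20/1691) = 253.6500
perturbation bound = 253.6500·1/169 = 1.5009
solve Ax = b  →  x = [71.0522 30.3273 150.4461]
‖b‖₂ = 3.4641 and ‖x‖₂ = 169.1219
with δb = [-0.0045 0.0000 0.0200], A·Δx = δb → ‖Δx‖ = 1.7331
relative error = 0.0102
tightness: 0.0102 against a bound of 1.5009 (unrounded ratio ≈ 0.0068)

0.0102
1.5009


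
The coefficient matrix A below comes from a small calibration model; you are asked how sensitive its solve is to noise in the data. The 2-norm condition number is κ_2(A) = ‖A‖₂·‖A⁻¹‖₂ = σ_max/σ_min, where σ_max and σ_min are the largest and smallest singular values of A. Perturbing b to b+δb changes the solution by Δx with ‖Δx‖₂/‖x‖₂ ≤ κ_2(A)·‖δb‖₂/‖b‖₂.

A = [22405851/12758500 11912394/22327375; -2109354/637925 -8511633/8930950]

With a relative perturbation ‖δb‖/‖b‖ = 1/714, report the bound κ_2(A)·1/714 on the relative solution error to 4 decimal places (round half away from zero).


M = AᵀA = [7895404422009/563250250000 2014895641473/492843968750; 2014895641473/492843968750 8231203914921/6899815562500]. tr(M)=671679411741/44158819600, det(M)=57836025/7065411136
solving λ² − 671679411741/44158819600·λ + 57836025/7065411136 = 0 gives λ = 1521/100, 950625/1766352784
so κ_2 = √((1521/100) / (950625/1766352784)) = 168.1120
κ_2(A)·‖δb‖/‖b‖ = 0.2355

0.2355


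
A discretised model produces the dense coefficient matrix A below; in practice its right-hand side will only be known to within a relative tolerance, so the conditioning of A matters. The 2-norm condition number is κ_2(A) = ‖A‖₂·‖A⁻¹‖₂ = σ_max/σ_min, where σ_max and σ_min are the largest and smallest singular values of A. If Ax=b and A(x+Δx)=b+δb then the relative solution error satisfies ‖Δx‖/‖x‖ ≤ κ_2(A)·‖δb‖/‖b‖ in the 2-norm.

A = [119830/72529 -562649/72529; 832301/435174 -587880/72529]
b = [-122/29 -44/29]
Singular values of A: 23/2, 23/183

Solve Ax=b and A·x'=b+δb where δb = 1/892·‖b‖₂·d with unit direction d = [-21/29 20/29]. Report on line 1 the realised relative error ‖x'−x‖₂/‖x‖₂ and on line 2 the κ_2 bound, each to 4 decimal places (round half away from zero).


from the listed singular values, σ₁ = 23/2, σ_n = 23/183
κ_2(A) = (23/2) / (23/183) = 91.5000
perturbation bound = 91.5000·1/892 = 0.1026
solve Ax = b  →  x = [15.4486 3.8324]
‖b‖ = 4.4721, ‖x‖ = 15.9168
δb = ε·‖b‖·d = [-0.0036 0.0035]; solving A·Δx = δb gives ‖Δx‖ = 0.0399
realised ‖Δx‖/‖x‖ = 0.0025
realised/bound (from unrounded values) ≈ 0.0244

0.0025
0.1026


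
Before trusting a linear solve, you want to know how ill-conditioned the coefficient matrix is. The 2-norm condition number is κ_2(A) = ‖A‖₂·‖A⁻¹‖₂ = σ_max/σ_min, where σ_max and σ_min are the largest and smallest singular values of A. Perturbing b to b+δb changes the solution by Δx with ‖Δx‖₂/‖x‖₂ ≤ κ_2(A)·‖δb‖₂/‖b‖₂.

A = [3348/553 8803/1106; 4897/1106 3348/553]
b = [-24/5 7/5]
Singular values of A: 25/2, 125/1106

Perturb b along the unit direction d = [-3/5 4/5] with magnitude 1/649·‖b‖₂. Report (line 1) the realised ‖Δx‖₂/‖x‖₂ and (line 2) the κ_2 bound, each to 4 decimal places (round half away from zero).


σ_max = 25/2, σ_min = 125/1106
κ_2(A) = (25/2) / (125/1106) = 110.6000
bound on ‖Δx‖/‖x‖: κ·ε = 110.6000·1/649 = 0.1704
solve Ax = b  →  x = [-28.4576 21.0432]
2-norm of b is 5.0000; of x, 35.3928
δb = ε·‖b‖·d = [-0.0046 0.0062]; solving A·Δx = δb gives ‖Δx‖ = 0.0682
dividing the unrounded norms, ‖Δx‖/‖x‖ = 0.0019
tightness: 0.0019 against a bound of 0.1704 (unrounded ratio ≈ 0.0113)

0.0019
0.1704


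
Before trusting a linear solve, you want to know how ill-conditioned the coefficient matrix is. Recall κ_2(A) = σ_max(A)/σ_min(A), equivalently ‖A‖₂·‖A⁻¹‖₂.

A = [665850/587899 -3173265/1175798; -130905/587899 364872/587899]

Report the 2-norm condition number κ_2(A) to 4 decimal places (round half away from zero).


88.2400

AᵀA = [273939525/205606921 -656884485/205606921; -656884485/205606921 6307041681/822427684]; tr = 43803549/4866436, det = 50625/4866436
λ_max, λ_min = (43803549/4866436 ± √1917765451705401/23682199342096)/2 = 9, 5625/4866436
σ_max=√9=3, σ_min=√(5625/4866436)=(75/2206) → κ = 88.2400


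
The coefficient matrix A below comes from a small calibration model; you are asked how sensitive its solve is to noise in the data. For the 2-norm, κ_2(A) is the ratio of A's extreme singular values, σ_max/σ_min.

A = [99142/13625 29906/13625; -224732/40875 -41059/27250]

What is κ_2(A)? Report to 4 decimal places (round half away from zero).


AᵀA = [5558667892/66830625 540338302/22276875; 540338302/22276875 210532673/29702500]; tr = 38607145/427716, det = 130321/106929
eigenvalues of AᵀA: λ = (tr ± √(tr²−4·det))/2 = 361/4, 1444/106929
κ_2(A) = √(λ_max/λ_min) = √((361/4) / (1444/106929)) = 81.7500

81.7500


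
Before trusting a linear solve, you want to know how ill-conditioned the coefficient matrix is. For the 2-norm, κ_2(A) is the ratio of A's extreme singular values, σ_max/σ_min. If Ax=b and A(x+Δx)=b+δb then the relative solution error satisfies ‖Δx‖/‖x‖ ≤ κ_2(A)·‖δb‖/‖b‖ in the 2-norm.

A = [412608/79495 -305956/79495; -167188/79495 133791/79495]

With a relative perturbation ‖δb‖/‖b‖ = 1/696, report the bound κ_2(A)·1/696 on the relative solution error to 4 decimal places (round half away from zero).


0.1098

AᵀA = [1172764432/37393225 -879338124/37393225; -879338124/37393225 659817193/37393225]; tr = 73303265/1495729, det = 614656/1495729
λ_max, λ_min = (73303265/1495729 ± √5369691224443329/2237205241441)/2 = 49, 12544/1495729
κ_2(A) = √(λ_max/λ_min) = √(49 / (12544/1495729)) = 76.4375
bound on ‖Δx‖/‖x‖: κ·ε = 76.4375·1/696 = 0.1098


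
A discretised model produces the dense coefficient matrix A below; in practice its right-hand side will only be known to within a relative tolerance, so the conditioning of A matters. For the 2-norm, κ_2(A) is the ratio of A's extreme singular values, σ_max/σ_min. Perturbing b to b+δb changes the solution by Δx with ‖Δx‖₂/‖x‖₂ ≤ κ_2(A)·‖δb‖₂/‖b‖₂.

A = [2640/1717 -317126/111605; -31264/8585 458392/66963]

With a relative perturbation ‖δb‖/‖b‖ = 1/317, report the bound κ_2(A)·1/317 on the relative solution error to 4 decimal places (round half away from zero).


AᵀA = [1151677696/73702225 -1295600416/44221335; -1295600416/44221335 36439057636/663320025]; tr = 6478084/91809, det = 200704/6375625
eigenvalues of AᵀA: λ = (tr ± √(tr²−4·det))/2 = 1764/25, 1024/2295225
κ_2(A) = √(λ_max/λ_min) = √((1764/25) / (1024/2295225)) = 397.6875
κ_2(A)·‖δb‖/‖b‖ = 1.2545

1.2545


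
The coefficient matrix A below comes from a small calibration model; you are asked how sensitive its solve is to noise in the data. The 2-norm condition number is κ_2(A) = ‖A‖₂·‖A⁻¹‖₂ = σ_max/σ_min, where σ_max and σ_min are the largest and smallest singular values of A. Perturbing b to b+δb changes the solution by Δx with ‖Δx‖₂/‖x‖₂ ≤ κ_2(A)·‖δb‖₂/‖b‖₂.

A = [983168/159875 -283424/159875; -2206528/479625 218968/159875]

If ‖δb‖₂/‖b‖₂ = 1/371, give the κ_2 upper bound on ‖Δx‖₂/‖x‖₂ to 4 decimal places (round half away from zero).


form AᵀA = [542733586432/9201605625 -52764769792/3067201875; -52764769792/3067201875 5131045952/1022400625] with trace 942260800/14722569 and determinant 1048576/14722569
λ_max, λ_min = (942260800/14722569 ± √887793664286593024/216754037959761)/2 = 64, 16384/14722569
κ = σ_max/σ_min = 8/(128/3837) = 239.8125
bound on ‖Δx‖/‖x‖: κ·ε = 239.8125·1/371 = 0.6464

0.6464


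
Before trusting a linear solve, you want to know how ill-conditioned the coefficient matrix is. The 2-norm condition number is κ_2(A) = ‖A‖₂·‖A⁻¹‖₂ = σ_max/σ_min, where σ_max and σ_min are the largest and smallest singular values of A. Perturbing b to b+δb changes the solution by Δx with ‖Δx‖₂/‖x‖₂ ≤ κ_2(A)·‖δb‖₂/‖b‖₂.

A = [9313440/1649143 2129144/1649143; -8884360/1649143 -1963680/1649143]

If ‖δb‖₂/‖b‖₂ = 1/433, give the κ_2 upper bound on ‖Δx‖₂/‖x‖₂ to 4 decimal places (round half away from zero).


form AᵀA = [196994075200/3233855689 44323061760/3233855689; 44323061760/3233855689 9975378496/3233855689] with trace 123122816/1923769 and determinant 102400/1923769
eigenvalues of AᵀA: λ = (tr ± √(tr²−4·det))/2 = 64, 1600/1923769
κ_2(A) = √(λ_max/λ_min) = √(64 / (1600/1923769)) = 277.4000
worst-case relative error ≤ 277.4000 × 1/433 = 0.6406

0.6406


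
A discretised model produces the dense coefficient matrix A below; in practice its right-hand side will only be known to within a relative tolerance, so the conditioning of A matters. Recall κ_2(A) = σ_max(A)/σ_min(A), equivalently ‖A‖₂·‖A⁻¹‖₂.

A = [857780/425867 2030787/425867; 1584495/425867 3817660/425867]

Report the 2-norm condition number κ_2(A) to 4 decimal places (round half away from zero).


AᵀA = [11233255825/627552601 26958587040/627552601; 26958587040/627552601 64701120121/627552601]; tr = 449315834/3713329, det = 366025/3713329
λ_max, λ_min = (449315834/3713329 ± √201879281998126656/13788812262241)/2 = 121, 3025/3713329
κ_2(A) = √(λ_max/λ_min) = √(121 / (3025/3713329)) = 385.4000

385.4000


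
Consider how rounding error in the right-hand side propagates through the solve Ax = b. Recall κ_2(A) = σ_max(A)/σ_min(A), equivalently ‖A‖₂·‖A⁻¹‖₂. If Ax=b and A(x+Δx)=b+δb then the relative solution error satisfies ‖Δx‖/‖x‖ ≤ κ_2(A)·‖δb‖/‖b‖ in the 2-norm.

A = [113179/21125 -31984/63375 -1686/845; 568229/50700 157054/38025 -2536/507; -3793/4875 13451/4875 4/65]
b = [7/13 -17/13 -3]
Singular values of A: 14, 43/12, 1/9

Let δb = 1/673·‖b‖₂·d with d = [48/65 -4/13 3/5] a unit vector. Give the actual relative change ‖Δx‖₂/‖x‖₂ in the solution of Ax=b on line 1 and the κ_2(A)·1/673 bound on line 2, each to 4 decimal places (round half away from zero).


largest singular value 14, smallest 1/9
condition number: 14 ÷ (1/9) = 126.0000
κ_2(A)·‖δb‖/‖b‖ = 0.1872
solve Ax = b  →  x = [-3.1520 -1.7914 -8.2802]
2-norm of b is 3.3166; of x, 9.0391
Δx = A⁻¹·δb where δb = 1/673·3.3166·d; ‖Δx‖ = 0.0444
realised ‖Δx‖/‖x‖ = 0.0049
so the bound overstates the realised error by a factor of ≈ 38.1556 (computed from the unrounded values)

0.0049
0.1872


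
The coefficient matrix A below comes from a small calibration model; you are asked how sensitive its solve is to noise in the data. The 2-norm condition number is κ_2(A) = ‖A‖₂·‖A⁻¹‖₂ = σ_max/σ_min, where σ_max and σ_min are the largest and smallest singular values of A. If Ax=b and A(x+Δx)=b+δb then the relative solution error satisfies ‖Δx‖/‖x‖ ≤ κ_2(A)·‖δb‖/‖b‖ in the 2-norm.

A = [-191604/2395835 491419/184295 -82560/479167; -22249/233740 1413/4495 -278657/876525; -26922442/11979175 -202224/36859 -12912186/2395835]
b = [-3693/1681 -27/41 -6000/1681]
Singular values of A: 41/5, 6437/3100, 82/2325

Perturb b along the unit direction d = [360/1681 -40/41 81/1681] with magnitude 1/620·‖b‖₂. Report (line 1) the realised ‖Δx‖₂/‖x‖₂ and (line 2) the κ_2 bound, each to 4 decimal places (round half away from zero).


0.1302
0.3750

from the listed singular values, σ₁ = 41/5, σ_n = 82/2325
κ = σ_max/σ_min = (41/5)/(82/2325) = 232.5000
worst-case relative error ≤ 232.5000 × 1/620 = 0.3750
solve Ax = b  →  x = [0.4994 -0.7315 1.1986]
‖b‖₂ = 4.2426 and ‖x‖₂ = 1.4904
Δx = A⁻¹·δb where δb = 1/620·4.2426·d; ‖Δx‖ = 0.1940
dividing the unrounded norms, ‖Δx‖/‖x‖ = 0.1302
tightness: 0.1302 against a bound of 0.3750 (unrounded ratio ≈ 0.3472)


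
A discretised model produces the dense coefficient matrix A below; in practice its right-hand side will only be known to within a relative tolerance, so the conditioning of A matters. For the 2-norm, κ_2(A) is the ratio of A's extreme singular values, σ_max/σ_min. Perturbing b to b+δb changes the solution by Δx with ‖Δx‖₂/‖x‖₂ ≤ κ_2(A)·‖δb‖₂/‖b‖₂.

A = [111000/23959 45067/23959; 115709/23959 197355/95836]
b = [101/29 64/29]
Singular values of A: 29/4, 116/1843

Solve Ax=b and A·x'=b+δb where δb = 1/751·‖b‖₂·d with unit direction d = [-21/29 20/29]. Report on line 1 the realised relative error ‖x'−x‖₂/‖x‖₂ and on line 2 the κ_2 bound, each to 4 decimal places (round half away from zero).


largest singular value 29/4, smallest 116/1843
κ_2(A) = (29/4) / (116/1843) = 115.1875
κ_2(A)·‖δb‖/‖b‖ = 0.1534
solve Ax = b  →  x = [6.6200 -14.4536]
‖b‖ = 4.1231, ‖x‖ = 15.8975
δb = ε·‖b‖·d = [-0.0040 0.0038]; solving A·Δx = δb gives ‖Δx‖ = 0.0872
realised ‖Δx‖/‖x‖ = 0.0055
tightness: 0.0055 against a bound of 0.1534 (unrounded ratio ≈ 0.0358)

0.0055
0.1534


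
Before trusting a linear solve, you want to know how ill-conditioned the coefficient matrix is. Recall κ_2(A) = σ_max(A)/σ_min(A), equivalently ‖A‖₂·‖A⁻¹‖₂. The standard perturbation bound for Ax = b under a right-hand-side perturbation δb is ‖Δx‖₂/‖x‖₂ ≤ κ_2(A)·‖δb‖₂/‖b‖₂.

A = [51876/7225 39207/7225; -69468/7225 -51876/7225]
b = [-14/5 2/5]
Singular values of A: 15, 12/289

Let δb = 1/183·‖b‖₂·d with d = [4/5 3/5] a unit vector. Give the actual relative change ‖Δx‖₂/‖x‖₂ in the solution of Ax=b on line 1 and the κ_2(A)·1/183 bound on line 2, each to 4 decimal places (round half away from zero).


from the listed singular values, σ₁ = 15, σ_n = 12/289
condition number: 15 ÷ (12/289) = 361.2500
perturbation bound = 361.2500·1/183 = 1.9740
solve Ax = b  →  x = [28.7933 -38.6133]
‖b‖ = 2.8284, ‖x‖ = 48.1669
with δb = [0.0124 0.0093], A·Δx = δb → ‖Δx‖ = 0.3722
realised ‖Δx‖/‖x‖ = 0.0077
tightness: 0.0077 against a bound of 1.9740 (unrounded ratio ≈ 0.0039)

0.0077
1.9740


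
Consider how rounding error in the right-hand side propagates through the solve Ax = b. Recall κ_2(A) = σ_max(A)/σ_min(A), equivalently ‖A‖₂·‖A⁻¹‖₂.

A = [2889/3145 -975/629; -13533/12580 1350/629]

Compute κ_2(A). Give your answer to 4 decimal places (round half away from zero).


29.6000

M = AᵀA = [745137/372368 -173745/46546; -173745/46546 163125/23273]. tr(M)=197361/21904, det(M)=2025/21904
λ_max, λ_min = (197361/21904 ± √38773941921/479785216)/2 = 9, 225/21904
κ = σ_max/σ_min = 3/(15/148) = 29.6000


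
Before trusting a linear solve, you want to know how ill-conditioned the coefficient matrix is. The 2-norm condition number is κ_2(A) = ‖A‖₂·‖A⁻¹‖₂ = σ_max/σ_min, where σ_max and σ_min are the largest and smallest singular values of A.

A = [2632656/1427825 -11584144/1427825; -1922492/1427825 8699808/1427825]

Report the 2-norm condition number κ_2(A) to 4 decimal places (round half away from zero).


AᵀA = [425074124176/81547369225 -377779019904/16309473845; -377779019904/16309473845 8395162057984/81547369225]; tr = 1049403472/9702245, det = 116985856/1212780625
char-poly roots: 2704/25 and 43264/48511225
so κ_2 = √((2704/25) / (43264/48511225)) = 348.2500

348.2500


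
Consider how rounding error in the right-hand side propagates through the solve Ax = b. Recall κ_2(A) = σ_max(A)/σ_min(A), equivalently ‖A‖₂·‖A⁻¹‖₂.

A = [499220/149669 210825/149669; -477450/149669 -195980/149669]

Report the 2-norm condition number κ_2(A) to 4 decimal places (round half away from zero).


form AᵀA = [567394900/26635921 236407500/26635921; 236407500/26635921 98520025/26635921] with trace 3940325/157609 and determinant 2500/157609
eigenvalues of AᵀA: λ = (tr ± √(tr²−4·det))/2 = 25, 100/157609
κ_2(A) = √(λ_max/λ_min) = √(25 / (100/157609)) = 198.5000

198.5000


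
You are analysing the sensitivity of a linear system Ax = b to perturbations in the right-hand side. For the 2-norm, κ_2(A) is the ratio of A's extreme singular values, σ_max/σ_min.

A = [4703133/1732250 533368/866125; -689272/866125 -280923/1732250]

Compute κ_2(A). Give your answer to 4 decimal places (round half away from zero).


M = AᵀA = [38431749721/4801104100 86468256/48011041; 86468256/48011041 1946949481/4801104100]. tr(M)=12010321/1428050, det(M)=707281/285610000
char-poly roots: 841/100 and 841/2856100
so κ_2 = √((841/100) / (841/2856100)) = 169.0000

169.0000


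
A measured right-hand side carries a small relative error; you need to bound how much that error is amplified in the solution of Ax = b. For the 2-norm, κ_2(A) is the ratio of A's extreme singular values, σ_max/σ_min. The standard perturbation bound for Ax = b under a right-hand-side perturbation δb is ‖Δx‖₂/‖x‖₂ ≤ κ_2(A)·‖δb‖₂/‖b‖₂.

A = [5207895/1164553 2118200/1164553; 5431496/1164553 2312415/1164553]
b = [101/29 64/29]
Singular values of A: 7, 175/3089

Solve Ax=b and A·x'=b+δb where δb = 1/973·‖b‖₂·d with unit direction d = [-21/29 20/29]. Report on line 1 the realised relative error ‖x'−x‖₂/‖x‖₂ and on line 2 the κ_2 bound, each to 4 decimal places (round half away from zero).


σ_max = 7, σ_min = 175/3089
condition number: 7 ÷ (175/3089) = 123.5600
perturbation bound = 123.5600·1/973 = 0.1270
solve Ax = b  →  x = [7.3165 -16.0738]
‖b‖₂ = 4.1231 and ‖x‖₂ = 17.6607
δb = ε·‖b‖·d = [-0.0031 0.0029]; solving A·Δx = δb gives ‖Δx‖ = 0.0748
dividing the unrounded norms, ‖Δx‖/‖x‖ = 0.0042
realised/bound (from unrounded values) ≈ 0.0334

0.0042
0.1270


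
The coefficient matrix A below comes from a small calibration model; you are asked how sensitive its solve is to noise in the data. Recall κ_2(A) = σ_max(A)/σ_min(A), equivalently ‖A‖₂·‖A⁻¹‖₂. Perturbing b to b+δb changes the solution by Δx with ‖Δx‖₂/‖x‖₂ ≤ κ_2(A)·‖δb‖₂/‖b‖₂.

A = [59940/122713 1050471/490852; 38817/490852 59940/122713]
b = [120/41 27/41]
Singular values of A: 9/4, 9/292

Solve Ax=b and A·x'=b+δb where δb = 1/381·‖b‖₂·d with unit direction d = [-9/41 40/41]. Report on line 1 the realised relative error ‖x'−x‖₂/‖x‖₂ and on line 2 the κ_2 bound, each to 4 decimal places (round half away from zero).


largest singular value 9/4, smallest 9/292
condition number: (9/4) ÷ (9/292) = 73.0000
κ_2(A)·‖δb‖/‖b‖ = 0.1916
solve Ax = b  →  x = [0.2927 1.3008]
‖b‖₂ = 3.0000 and ‖x‖₂ = 1.3333
δb = ε·‖b‖·d = [-0.0017 0.0077]; solving A·Δx = δb gives ‖Δx‖ = 0.2555
realised ‖Δx‖/‖x‖ = 0.1916
so the bound is sharp here: realised error equals the bound

0.1916
0.1916


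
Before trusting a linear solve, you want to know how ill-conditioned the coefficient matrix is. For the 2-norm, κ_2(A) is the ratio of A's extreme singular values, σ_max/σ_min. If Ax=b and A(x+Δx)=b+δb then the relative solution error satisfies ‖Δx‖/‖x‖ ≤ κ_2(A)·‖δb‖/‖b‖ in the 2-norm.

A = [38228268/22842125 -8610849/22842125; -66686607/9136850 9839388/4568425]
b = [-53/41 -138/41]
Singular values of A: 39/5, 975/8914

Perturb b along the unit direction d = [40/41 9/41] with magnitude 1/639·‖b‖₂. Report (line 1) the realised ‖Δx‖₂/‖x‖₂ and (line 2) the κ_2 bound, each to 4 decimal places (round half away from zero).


0.0028
0.1116

from the listed singular values, σ₁ = 39/5, σ_n = 975/8914
κ = σ_max/σ_min = (39/5)/(975/8914) = 71.3120
κ_2(A)·‖δb‖/‖b‖ = 0.1116
solve Ax = b  →  x = [-4.7506 -17.6614]
‖b‖ = 3.6056, ‖x‖ = 18.2892
re-solving with b+δb shifts x by Δx of norm 0.0516
relative error = 0.0028
realised/bound (from unrounded values) ≈ 0.0253


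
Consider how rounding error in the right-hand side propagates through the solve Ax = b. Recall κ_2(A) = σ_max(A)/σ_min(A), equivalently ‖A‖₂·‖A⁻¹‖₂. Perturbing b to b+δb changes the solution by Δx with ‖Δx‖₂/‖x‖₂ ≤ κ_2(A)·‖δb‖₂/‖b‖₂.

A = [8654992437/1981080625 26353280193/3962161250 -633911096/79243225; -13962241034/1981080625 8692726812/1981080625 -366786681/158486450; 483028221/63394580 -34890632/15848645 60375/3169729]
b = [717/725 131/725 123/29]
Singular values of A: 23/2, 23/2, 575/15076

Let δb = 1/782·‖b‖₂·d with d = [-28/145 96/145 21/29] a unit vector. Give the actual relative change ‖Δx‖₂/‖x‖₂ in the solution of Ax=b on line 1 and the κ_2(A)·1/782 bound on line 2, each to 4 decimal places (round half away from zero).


0.0019
0.3856

from the listed singular values, σ₁ = 23/2, σ_n = 575/15076
condition number: (23/2) ÷ (575/15076) = 301.5200
κ_2(A)·‖δb‖/‖b‖ = 0.3856
solve Ax = b  →  x = [16.2157 54.6650 54.1835]
‖b‖₂ = 4.3589 and ‖x‖₂ = 78.6579
re-solving with b+δb shifts x by Δx of norm 0.1461
dividing the unrounded norms, ‖Δx‖/‖x‖ = 0.0019
realised/bound (from unrounded values) ≈ 0.0048


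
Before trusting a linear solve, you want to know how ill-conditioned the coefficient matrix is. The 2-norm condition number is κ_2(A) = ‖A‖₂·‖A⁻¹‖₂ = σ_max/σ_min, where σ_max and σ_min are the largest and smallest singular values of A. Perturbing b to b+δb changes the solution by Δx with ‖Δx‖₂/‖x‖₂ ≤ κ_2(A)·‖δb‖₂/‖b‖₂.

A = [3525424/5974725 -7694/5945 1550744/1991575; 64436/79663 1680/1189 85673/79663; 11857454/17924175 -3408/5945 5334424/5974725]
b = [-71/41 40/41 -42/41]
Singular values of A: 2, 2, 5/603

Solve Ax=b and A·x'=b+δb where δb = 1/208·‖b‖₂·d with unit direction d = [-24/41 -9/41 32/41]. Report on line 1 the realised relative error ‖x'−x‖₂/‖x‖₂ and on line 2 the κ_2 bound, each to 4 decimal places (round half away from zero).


1.1596
1.1596

largest singular value 2, smallest 5/603
κ = σ_max/σ_min = 2/(5/603) = 241.2000
worst-case relative error ≤ 241.2000 × 1/208 = 1.1596
solve Ax = b  →  x = [-0.2276 1.0517 -0.3034]
‖b‖₂ = 2.2361 and ‖x‖₂ = 1.1180
with δb = [-0.0063 -0.0024 0.0084], A·Δx = δb → ‖Δx‖ = 1.2965
relative error = 1.1596
tightness: 1.1596 against a bound of 1.1596; the bound is attained (ratio 1)


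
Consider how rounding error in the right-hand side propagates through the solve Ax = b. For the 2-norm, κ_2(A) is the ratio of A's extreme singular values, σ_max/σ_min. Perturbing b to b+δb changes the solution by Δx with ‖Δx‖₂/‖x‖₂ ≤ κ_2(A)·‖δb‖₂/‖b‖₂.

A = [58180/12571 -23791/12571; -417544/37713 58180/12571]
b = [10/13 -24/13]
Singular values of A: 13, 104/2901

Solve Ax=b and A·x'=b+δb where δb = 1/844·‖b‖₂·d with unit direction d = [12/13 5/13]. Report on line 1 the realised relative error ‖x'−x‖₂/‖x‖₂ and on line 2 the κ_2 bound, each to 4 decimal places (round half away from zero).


σ_max = 13, σ_min = 104/2901
condition number: 13 ÷ (104/2901) = 362.6250
κ_2(A)·‖δb‖/‖b‖ = 0.4297
solve Ax = b  →  x = [0.1420 -0.0592]
‖b‖ = 2.0000, ‖x‖ = 0.1538
Δx = A⁻¹·δb where δb = 1/844·2.0000·d; ‖Δx‖ = 0.0661
dividing the unrounded norms, ‖Δx‖/‖x‖ = 0.4297
tightness: 0.4297 against a bound of 0.4297; the bound is attained (ratio 1)

0.4297
0.4297


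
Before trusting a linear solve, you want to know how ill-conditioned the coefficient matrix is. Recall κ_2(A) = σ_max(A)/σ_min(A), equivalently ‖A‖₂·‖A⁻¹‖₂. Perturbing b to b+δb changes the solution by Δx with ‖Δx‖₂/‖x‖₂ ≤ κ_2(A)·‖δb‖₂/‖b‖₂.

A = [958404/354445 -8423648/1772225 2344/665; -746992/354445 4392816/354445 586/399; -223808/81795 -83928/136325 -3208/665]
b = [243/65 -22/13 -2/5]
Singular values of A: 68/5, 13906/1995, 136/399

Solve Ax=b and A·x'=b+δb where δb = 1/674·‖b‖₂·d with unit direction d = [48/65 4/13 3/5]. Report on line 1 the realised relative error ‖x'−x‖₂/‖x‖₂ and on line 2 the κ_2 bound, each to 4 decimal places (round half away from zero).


0.0031
0.0592

largest singular value 68/5, smallest 136/399
κ = σ_max/σ_min = (68/5)/(136/399) = 39.9000
worst-case relative error ≤ 39.9000 × 1/674 = 0.0592
solve Ax = b  →  x = [-4.8709 -1.3221 3.0144]
2-norm of b is 4.1231; of x, 5.8788
re-solving with b+δb shifts x by Δx of norm 0.0179
realised ‖Δx‖/‖x‖ = 0.0031
so the bound overstates the realised error by a factor of ≈ 19.3911 (computed from the unrounded values)


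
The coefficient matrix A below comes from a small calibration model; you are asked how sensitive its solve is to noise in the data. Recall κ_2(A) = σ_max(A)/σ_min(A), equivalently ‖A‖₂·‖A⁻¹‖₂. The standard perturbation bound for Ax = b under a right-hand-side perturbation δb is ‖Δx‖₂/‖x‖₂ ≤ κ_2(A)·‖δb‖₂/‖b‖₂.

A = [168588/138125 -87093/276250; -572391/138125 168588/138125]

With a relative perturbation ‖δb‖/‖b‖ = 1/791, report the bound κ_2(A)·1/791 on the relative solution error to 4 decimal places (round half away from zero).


AᵀA = [569685393/30525625 -166143474/30525625; -166143474/30525625 194036553/122102500]; tr = 3956445/195364, det = 6561/195364
solving λ² − 3956445/195364·λ + 6561/195364 = 0 gives λ = 81/4, 81/48841
σ_max=√(81/4)=(9/2), σ_min=√(81/48841)=(9/221) → κ = 110.5000
worst-case relative error ≤ 110.5000 × 1/791 = 0.1397

0.1397


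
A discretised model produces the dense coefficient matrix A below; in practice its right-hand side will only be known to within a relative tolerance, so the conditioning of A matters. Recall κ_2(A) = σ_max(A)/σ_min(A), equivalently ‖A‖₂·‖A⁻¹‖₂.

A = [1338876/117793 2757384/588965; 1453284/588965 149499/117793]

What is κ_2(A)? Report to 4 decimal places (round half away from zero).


form AᵀA = [27915977376/206353225 465087420/8254129; 465087420/8254129 4855392801/206353225] with trace 193913433/1221025 and determinant 252047376/30525625
char-poly roots: 3969/25 and 63504/1221025
κ_2(A) = √(λ_max/λ_min) = √((3969/25) / (63504/1221025)) = 55.2500

55.2500


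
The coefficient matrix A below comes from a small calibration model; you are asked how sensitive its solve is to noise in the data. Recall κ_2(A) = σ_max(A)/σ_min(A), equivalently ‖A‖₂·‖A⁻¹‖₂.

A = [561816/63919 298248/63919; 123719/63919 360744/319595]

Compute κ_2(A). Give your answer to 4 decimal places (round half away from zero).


116.9250

M = AᵀA = [196873057/2430481 524945496/12152405; 524945496/12152405 1400317056/60762025]. tr(M)=6322143481/60762025, det(M)=48108096/60762025
λ_max, λ_min = (6322143481/60762025 ± √39957805613023379761/3692023682100625)/2 = 2601/25, 18496/2430481
κ = σ_max/σ_min = (51/5)/(136/1559) = 116.9250


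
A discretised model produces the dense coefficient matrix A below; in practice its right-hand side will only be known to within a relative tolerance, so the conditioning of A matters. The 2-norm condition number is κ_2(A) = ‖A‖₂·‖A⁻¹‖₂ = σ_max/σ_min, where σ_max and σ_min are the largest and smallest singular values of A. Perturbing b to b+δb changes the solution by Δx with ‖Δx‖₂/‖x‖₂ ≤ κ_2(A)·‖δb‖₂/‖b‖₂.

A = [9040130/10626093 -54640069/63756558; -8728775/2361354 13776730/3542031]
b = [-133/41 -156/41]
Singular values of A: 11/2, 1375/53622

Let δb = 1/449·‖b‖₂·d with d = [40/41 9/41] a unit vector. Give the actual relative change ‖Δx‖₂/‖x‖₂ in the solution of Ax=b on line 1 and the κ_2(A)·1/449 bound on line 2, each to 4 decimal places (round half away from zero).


σ_max = 11/2, σ_min = 1375/53622
condition number: (11/2) ÷ (1375/53622) = 214.4880
perturbation bound = 214.4880·1/449 = 0.4777
solve Ax = b  →  x = [-112.5830 -107.9752]
2-norm of b is 5.0000; of x, 155.9922
re-solving with b+δb shifts x by Δx of norm 0.4343
realised ‖Δx‖/‖x‖ = 0.0028
tightness: 0.0028 against a bound of 0.4777 (unrounded ratio ≈ 0.0058)

0.0028
0.4777


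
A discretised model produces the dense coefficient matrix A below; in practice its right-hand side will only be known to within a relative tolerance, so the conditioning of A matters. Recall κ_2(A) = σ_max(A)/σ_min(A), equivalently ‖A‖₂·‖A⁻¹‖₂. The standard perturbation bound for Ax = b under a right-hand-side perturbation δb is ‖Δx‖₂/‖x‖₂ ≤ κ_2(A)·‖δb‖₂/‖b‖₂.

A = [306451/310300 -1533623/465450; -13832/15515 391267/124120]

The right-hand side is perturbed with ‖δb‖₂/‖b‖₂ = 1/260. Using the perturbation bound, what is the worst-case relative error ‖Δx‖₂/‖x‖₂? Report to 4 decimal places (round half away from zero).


AᵀA = [202665761/114490000 -1041475253/171735000; -1041475253/171735000 85704175729/4121640000]; tr = 148800229/6594624, det = 3258025/105513984
solving λ² − 148800229/6594624·λ + 3258025/105513984 = 0 gives λ = 361/16, 9025/6594624
so κ_2 = √((361/16) / (9025/6594624)) = 128.4000
perturbation bound = 128.4000·1/260 = 0.4938

0.4938
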